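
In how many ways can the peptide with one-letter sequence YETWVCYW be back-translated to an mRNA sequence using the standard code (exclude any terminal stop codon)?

Tyr: 2 codons.
Glu: 2 codons.
Thr: 4 codons.
Trp: 1 codon.
Val: 4 codons.
Cys: 2 codons.
Tyr: 2 codons.
Trp: 1 codon.
2 × 2 × 4 × 1 × 4 × 2 × 2 × 1 = 256.

256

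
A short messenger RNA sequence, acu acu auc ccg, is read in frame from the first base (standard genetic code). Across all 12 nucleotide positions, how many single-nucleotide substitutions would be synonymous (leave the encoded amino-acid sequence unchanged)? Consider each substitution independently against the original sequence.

11

Codon 1 (ACU, Thr): 3 synonymous substitutions.
Codon 2 (ACU, Thr): 3 synonymous substitutions.
Codon 3 (AUC, Ile): 2 synonymous substitutions.
Codon 4 (CCG, Pro): 3 synonymous substitutions.
Total: 3 + 3 + 2 + 3 = 11.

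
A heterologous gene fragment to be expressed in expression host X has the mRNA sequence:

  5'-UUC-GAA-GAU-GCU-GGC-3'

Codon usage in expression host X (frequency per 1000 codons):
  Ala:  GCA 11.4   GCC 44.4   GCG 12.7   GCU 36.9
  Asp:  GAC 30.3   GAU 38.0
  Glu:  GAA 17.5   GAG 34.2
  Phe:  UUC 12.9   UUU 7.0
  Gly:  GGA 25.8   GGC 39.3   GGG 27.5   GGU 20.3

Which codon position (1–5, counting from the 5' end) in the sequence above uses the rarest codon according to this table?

1

Codon 1 UUC (Phe): 12.9 per 1000.
Codon 2 GAA (Glu): 17.5 per 1000.
Codon 3 GAU (Asp): 38.0 per 1000.
Codon 4 GCU (Ala): 36.9 per 1000.
Codon 5 GGC (Gly): 39.3 per 1000.
Lowest frequency is 12.9 at codon 1.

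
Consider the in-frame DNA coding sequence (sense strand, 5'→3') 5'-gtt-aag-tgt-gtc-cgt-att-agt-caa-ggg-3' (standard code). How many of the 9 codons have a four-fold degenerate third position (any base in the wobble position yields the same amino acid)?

Codon 1 GTT (Val): third position 4-fold.
Codon 2 AAG (Lys): third position 2-fold.
Codon 3 TGT (Cys): third position 2-fold.
Codon 4 GTC (Val): third position 4-fold.
Codon 5 CGT (Arg): third position 4-fold.
Codon 6 ATT (Ile): third position 3-fold.
Codon 7 AGT (Ser): third position 2-fold.
Codon 8 CAA (Gln): third position 2-fold.
Codon 9 GGG (Gly): third position 4-fold.
Four-fold degenerate third positions: 4.

4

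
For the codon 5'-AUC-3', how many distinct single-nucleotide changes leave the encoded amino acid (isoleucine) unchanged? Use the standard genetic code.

Position 1: none → 0 synonymous.
Position 2: none → 0 synonymous.
Position 3: AUU, AUA → 2 synonymous.
Total: 0 + 0 + 2 = 2.

2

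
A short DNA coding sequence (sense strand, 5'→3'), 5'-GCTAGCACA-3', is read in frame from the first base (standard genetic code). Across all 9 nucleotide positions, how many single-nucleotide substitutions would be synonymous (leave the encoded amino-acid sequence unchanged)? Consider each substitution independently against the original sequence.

Codon 1 (GCT, Ala): 3 synonymous substitutions.
Codon 2 (AGC, Ser): 1 synonymous substitution.
Codon 3 (ACA, Thr): 3 synonymous substitutions.
Total: 3 + 1 + 3 = 7.

7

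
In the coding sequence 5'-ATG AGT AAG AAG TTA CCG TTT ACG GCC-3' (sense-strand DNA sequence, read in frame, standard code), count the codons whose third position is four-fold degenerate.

Codon 1 ATG (Met): third position 1-fold.
Codon 2 AGT (Ser): third position 2-fold.
Codon 3 AAG (Lys): third position 2-fold.
Codon 4 AAG (Lys): third position 2-fold.
Codon 5 TTA (Leu): third position 2-fold.
Codon 6 CCG (Pro): third position 4-fold.
Codon 7 TTT (Phe): third position 2-fold.
Codon 8 ACG (Thr): third position 4-fold.
Codon 9 GCC (Ala): third position 4-fold.
Four-fold degenerate third positions: 3.

3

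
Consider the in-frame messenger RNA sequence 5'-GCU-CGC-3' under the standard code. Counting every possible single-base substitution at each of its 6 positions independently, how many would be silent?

Codon 1 (GCU, Ala): 3 synonymous substitutions.
Codon 2 (CGC, Arg): 3 synonymous substitutions.
Total: 3 + 3 = 6.

6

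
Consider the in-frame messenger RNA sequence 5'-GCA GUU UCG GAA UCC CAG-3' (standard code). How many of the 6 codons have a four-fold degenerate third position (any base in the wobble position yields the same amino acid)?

Codon 1 GCA (Ala): third position 4-fold.
Codon 2 GUU (Val): third position 4-fold.
Codon 3 UCG (Ser): third position 4-fold.
Codon 4 GAA (Glu): third position 2-fold.
Codon 5 UCC (Ser): third position 4-fold.
Codon 6 CAG (Gln): third position 2-fold.
Four-fold degenerate third positions: 4.

4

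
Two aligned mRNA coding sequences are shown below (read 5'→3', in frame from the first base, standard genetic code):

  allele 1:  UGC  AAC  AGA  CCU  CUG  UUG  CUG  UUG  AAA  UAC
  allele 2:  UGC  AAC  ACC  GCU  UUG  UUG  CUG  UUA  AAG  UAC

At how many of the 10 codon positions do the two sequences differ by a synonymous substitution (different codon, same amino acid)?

3

Codon 1: UGC Cys / UGC Cys — identical.
Codon 2: AAC Asn / AAC Asn — identical.
Codon 3: AGA Arg / ACC Thr — nonsynonymous.
Codon 4: CCU Pro / GCU Ala — nonsynonymous.
Codon 5: CUG Leu / UUG Leu — synonymous.
Codon 6: UUG Leu / UUG Leu — identical.
Codon 7: CUG Leu / CUG Leu — identical.
Codon 8: UUG Leu / UUA Leu — synonymous.
Codon 9: AAA Lys / AAG Lys — synonymous.
Codon 10: UAC Tyr / UAC Tyr — identical.
Synonymous differences: 3.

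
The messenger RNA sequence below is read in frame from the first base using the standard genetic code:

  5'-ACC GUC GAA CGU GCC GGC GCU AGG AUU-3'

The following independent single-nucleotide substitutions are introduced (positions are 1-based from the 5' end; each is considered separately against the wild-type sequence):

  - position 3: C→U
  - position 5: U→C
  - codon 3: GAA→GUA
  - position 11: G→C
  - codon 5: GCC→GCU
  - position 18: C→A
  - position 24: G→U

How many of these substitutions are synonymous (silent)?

3

Codon 1: ACC (Thr) → ACU (Thr) — synonymous.
Codon 2: GUC (Val) → GCC (Ala) — missense.
Codon 3: GAA (Glu) → GUA (Val) — missense.
Codon 4: CGU (Arg) → CCU (Pro) — missense.
Codon 5: GCC (Ala) → GCU (Ala) — synonymous.
Codon 6: GGC (Gly) → GGA (Gly) — synonymous.
Codon 8: AGG (Arg) → AGU (Ser) — missense.
Synonymous: 3 of 7.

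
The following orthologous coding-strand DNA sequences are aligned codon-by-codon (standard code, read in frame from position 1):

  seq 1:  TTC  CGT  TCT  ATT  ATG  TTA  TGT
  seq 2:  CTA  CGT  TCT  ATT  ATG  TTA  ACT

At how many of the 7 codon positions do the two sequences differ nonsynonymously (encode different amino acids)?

Codon 1: TTC Phe / CTA Leu — nonsynonymous.
Codon 2: CGT Arg / CGT Arg — identical.
Codon 3: TCT Ser / TCT Ser — identical.
Codon 4: ATT Ile / ATT Ile — identical.
Codon 5: ATG Met / ATG Met — identical.
Codon 6: TTA Leu / TTA Leu — identical.
Codon 7: TGT Cys / ACT Thr — nonsynonymous.
Nonsynonymous differences: 2.

2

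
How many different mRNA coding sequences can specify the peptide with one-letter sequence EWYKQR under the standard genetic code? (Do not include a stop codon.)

Glu: 2 codons.
Trp: 1 codon.
Tyr: 2 codons.
Lys: 2 codons.
Gln: 2 codons.
Arg: 6 codons.
2 × 1 × 2 × 2 × 2 × 6 = 96.

96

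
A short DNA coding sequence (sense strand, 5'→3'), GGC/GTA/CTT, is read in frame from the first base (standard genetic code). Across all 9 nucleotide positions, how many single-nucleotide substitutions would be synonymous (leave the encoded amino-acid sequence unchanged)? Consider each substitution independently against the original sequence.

Codon 1 (GGC, Gly): 3 synonymous substitutions.
Codon 2 (GTA, Val): 3 synonymous substitutions.
Codon 3 (CTT, Leu): 3 synonymous substitutions.
Total: 3 + 3 + 3 = 9.

9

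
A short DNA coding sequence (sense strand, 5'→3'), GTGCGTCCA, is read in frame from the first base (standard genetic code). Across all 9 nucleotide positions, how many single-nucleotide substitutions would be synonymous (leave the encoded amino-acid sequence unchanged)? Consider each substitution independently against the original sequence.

Codon 1 (GTG, Val): 3 synonymous substitutions.
Codon 2 (CGT, Arg): 3 synonymous substitutions.
Codon 3 (CCA, Pro): 3 synonymous substitutions.
Total: 3 + 3 + 3 = 9.

9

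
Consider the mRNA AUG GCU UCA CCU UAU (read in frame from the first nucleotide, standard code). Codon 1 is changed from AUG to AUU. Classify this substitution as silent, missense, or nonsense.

Position 3 falls in codon 1: AUG → Met.
After the substitution the codon is AUU → Ile.
Met ≠ Ile, so this is a missense mutation.

missense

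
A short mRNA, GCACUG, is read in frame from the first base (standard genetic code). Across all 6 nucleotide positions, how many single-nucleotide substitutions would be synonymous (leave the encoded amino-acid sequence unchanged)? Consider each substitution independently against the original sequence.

Codon 1 (GCA, Ala): 3 synonymous substitutions.
Codon 2 (CUG, Leu): 4 synonymous substitutions.
Total: 3 + 4 = 7.

7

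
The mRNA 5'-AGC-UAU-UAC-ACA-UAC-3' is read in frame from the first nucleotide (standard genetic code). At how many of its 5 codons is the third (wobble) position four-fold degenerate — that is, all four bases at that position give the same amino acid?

1

Codon 1 AGC (Ser): third position 2-fold.
Codon 2 UAU (Tyr): third position 2-fold.
Codon 3 UAC (Tyr): third position 2-fold.
Codon 4 ACA (Thr): third position 4-fold.
Codon 5 UAC (Tyr): third position 2-fold.
Four-fold degenerate third positions: 1.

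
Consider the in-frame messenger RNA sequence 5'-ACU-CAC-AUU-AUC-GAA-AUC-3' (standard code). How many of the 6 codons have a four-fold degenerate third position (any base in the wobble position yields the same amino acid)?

Codon 1 ACU (Thr): third position 4-fold.
Codon 2 CAC (His): third position 2-fold.
Codon 3 AUU (Ile): third position 3-fold.
Codon 4 AUC (Ile): third position 3-fold.
Codon 5 GAA (Glu): third position 2-fold.
Codon 6 AUC (Ile): third position 3-fold.
Four-fold degenerate third positions: 1.

1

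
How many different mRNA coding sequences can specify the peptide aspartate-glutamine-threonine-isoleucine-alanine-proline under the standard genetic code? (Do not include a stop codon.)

768

Asp: 2 codons.
Gln: 2 codons.
Thr: 4 codons.
Ile: 3 codons.
Ala: 4 codons.
Pro: 4 codons.
2 × 2 × 4 × 3 × 4 × 4 = 768.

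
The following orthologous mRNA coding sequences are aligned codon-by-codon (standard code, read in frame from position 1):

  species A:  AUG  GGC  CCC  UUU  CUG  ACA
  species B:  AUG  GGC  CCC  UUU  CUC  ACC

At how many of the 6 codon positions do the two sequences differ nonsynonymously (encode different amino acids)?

Codon 1: AUG Met / AUG Met — identical.
Codon 2: GGC Gly / GGC Gly — identical.
Codon 3: CCC Pro / CCC Pro — identical.
Codon 4: UUU Phe / UUU Phe — identical.
Codon 5: CUG Leu / CUC Leu — synonymous.
Codon 6: ACA Thr / ACC Thr — synonymous.
Nonsynonymous differences: 0.

0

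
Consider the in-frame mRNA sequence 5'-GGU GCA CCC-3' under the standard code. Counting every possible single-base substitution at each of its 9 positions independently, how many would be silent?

Codon 1 (GGU, Gly): 3 synonymous substitutions.
Codon 2 (GCA, Ala): 3 synonymous substitutions.
Codon 3 (CCC, Pro): 3 synonymous substitutions.
Total: 3 + 3 + 3 = 9.

9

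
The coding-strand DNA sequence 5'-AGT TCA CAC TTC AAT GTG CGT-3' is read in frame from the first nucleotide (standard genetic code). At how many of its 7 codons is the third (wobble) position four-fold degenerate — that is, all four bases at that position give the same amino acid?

Codon 1 AGT (Ser): third position 2-fold.
Codon 2 TCA (Ser): third position 4-fold.
Codon 3 CAC (His): third position 2-fold.
Codon 4 TTC (Phe): third position 2-fold.
Codon 5 AAT (Asn): third position 2-fold.
Codon 6 GTG (Val): third position 4-fold.
Codon 7 CGT (Arg): third position 4-fold.
Four-fold degenerate third positions: 3.

3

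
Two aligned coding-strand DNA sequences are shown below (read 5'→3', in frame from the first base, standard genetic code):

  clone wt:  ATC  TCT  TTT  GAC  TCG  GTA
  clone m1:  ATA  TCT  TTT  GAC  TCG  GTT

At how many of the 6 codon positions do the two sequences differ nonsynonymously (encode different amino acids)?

0

Codon 1: ATC Ile / ATA Ile — synonymous.
Codon 2: TCT Ser / TCT Ser — identical.
Codon 3: TTT Phe / TTT Phe — identical.
Codon 4: GAC Asp / GAC Asp — identical.
Codon 5: TCG Ser / TCG Ser — identical.
Codon 6: GTA Val / GTT Val — synonymous.
Nonsynonymous differences: 0.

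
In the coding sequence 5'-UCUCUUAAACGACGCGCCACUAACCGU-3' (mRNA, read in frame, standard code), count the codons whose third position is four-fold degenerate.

7

Codon 1 UCU (Ser): third position 4-fold.
Codon 2 CUU (Leu): third position 4-fold.
Codon 3 AAA (Lys): third position 2-fold.
Codon 4 CGA (Arg): third position 4-fold.
Codon 5 CGC (Arg): third position 4-fold.
Codon 6 GCC (Ala): third position 4-fold.
Codon 7 ACU (Thr): third position 4-fold.
Codon 8 AAC (Asn): third position 2-fold.
Codon 9 CGU (Arg): third position 4-fold.
Four-fold degenerate third positions: 7.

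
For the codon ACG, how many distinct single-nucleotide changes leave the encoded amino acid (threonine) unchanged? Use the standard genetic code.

Position 1: none → 0 synonymous.
Position 2: none → 0 synonymous.
Position 3: ACT, ACC, ACA → 3 synonymous.
Total: 0 + 0 + 3 = 3.

3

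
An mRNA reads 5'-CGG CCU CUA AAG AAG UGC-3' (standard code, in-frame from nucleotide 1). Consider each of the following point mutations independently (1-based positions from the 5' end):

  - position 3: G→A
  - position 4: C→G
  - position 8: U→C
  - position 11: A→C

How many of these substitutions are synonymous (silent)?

1

Codon 1: CGG (Arg) → CGA (Arg) — synonymous.
Codon 2: CCU (Pro) → GCU (Ala) — missense.
Codon 3: CUA (Leu) → CCA (Pro) — missense.
Codon 4: AAG (Lys) → ACG (Thr) — missense.
Synonymous: 1 of 4.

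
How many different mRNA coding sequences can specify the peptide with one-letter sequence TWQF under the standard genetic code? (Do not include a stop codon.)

16

Thr: 4 codons.
Trp: 1 codon.
Gln: 2 codons.
Phe: 2 codons.
4 × 1 × 2 × 2 = 16.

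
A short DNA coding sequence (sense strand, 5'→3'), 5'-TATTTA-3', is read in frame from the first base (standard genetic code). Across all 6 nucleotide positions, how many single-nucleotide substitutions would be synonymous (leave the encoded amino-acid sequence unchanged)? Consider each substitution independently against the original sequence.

Codon 1 (TAT, Tyr): 1 synonymous substitution.
Codon 2 (TTA, Leu): 2 synonymous substitutions.
Total: 1 + 2 = 3.

3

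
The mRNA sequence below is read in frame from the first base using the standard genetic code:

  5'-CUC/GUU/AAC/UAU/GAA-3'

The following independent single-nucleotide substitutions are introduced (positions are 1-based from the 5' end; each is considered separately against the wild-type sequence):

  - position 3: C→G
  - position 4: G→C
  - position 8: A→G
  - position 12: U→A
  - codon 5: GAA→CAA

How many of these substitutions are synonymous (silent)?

Codon 1: CUC (Leu) → CUG (Leu) — synonymous.
Codon 2: GUU (Val) → CUU (Leu) — missense.
Codon 3: AAC (Asn) → AGC (Ser) — missense.
Codon 4: UAU (Tyr) → UAA (Stop) — nonsense.
Codon 5: GAA (Glu) → CAA (Gln) — missense.
Synonymous: 1 of 5.

1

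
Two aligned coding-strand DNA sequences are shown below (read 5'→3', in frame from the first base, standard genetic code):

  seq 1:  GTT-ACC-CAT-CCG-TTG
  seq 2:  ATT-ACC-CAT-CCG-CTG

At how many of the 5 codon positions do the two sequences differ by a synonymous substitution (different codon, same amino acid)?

1

Codon 1: GTT Val / ATT Ile — nonsynonymous.
Codon 2: ACC Thr / ACC Thr — identical.
Codon 3: CAT His / CAT His — identical.
Codon 4: CCG Pro / CCG Pro — identical.
Codon 5: TTG Leu / CTG Leu — synonymous.
Synonymous differences: 1.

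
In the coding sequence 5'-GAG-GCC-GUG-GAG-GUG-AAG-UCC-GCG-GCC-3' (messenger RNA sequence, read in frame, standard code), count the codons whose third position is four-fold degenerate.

Codon 1 GAG (Glu): third position 2-fold.
Codon 2 GCC (Ala): third position 4-fold.
Codon 3 GUG (Val): third position 4-fold.
Codon 4 GAG (Glu): third position 2-fold.
Codon 5 GUG (Val): third position 4-fold.
Codon 6 AAG (Lys): third position 2-fold.
Codon 7 UCC (Ser): third position 4-fold.
Codon 8 GCG (Ala): third position 4-fold.
Codon 9 GCC (Ala): third position 4-fold.
Four-fold degenerate third positions: 6.

6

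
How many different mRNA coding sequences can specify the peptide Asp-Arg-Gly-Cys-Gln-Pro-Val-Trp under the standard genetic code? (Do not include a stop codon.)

3072

Asp: 2 codons.
Arg: 6 codons.
Gly: 4 codons.
Cys: 2 codons.
Gln: 2 codons.
Pro: 4 codons.
Val: 4 codons.
Trp: 1 codon.
2 × 6 × 4 × 2 × 2 × 4 × 4 × 1 = 3072.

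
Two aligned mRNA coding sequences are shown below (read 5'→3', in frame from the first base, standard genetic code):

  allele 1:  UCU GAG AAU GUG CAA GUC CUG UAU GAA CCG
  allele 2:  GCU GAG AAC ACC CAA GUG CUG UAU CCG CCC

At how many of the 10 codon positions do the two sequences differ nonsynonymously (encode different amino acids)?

Codon 1: UCU Ser / GCU Ala — nonsynonymous.
Codon 2: GAG Glu / GAG Glu — identical.
Codon 3: AAU Asn / AAC Asn — synonymous.
Codon 4: GUG Val / ACC Thr — nonsynonymous.
Codon 5: CAA Gln / CAA Gln — identical.
Codon 6: GUC Val / GUG Val — synonymous.
Codon 7: CUG Leu / CUG Leu — identical.
Codon 8: UAU Tyr / UAU Tyr — identical.
Codon 9: GAA Glu / CCG Pro — nonsynonymous.
Codon 10: CCG Pro / CCC Pro — synonymous.
Nonsynonymous differences: 3.

3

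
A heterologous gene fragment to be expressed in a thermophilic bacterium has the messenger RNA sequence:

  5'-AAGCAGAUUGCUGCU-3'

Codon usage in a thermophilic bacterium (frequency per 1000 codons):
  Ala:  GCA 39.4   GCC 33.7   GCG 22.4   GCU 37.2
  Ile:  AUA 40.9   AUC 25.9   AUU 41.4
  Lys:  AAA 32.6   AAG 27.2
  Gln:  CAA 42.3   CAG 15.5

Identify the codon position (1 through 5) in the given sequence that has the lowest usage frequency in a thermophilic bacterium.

2

Codon 1 AAG (Lys): 27.2 per 1000.
Codon 2 CAG (Gln): 15.5 per 1000.
Codon 3 AUU (Ile): 41.4 per 1000.
Codon 4 GCU (Ala): 37.2 per 1000.
Codon 5 GCU (Ala): 37.2 per 1000.
Lowest frequency is 15.5 at codon 2.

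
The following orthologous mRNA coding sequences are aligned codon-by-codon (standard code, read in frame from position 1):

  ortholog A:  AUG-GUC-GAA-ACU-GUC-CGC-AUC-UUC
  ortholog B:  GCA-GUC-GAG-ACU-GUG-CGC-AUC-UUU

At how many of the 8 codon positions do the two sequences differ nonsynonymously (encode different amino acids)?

Codon 1: AUG Met / GCA Ala — nonsynonymous.
Codon 2: GUC Val / GUC Val — identical.
Codon 3: GAA Glu / GAG Glu — synonymous.
Codon 4: ACU Thr / ACU Thr — identical.
Codon 5: GUC Val / GUG Val — synonymous.
Codon 6: CGC Arg / CGC Arg — identical.
Codon 7: AUC Ile / AUC Ile — identical.
Codon 8: UUC Phe / UUU Phe — synonymous.
Nonsynonymous differences: 1.

1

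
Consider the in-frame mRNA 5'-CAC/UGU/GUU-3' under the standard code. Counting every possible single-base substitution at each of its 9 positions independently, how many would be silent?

Codon 1 (CAC, His): 1 synonymous substitution.
Codon 2 (UGU, Cys): 1 synonymous substitution.
Codon 3 (GUU, Val): 3 synonymous substitutions.
Total: 1 + 1 + 3 = 5.

5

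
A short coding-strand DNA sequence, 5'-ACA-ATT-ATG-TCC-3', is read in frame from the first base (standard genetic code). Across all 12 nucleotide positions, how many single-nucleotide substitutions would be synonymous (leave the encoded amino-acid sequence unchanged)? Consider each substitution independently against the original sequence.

8

Codon 1 (ACA, Thr): 3 synonymous substitutions.
Codon 2 (ATT, Ile): 2 synonymous substitutions.
Codon 3 (ATG, Met): 0 synonymous substitutions.
Codon 4 (TCC, Ser): 3 synonymous substitutions.
Total: 3 + 2 + 0 + 3 = 8.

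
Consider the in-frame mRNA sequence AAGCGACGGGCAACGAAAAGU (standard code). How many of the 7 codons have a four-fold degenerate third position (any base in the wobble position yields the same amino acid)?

Codon 1 AAG (Lys): third position 2-fold.
Codon 2 CGA (Arg): third position 4-fold.
Codon 3 CGG (Arg): third position 4-fold.
Codon 4 GCA (Ala): third position 4-fold.
Codon 5 ACG (Thr): third position 4-fold.
Codon 6 AAA (Lys): third position 2-fold.
Codon 7 AGU (Ser): third position 2-fold.
Four-fold degenerate third positions: 4.

4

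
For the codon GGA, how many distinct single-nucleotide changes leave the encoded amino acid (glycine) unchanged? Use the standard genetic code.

Position 1: none → 0 synonymous.
Position 2: none → 0 synonymous.
Position 3: GGU, GGC, GGG → 3 synonymous.
Total: 0 + 0 + 3 = 3.

3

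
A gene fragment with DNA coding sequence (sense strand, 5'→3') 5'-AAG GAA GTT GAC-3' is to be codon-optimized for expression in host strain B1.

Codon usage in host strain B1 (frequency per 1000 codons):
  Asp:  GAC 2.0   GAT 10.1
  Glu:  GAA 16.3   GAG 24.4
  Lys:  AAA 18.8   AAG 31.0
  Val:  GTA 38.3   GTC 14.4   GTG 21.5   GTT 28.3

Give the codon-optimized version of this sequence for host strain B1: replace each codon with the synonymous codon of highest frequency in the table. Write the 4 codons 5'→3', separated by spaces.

AAG GAG GTA GAT

Codon 1 (Lys): best is AAG at 31.0.
Codon 2 (Glu): best is GAG at 24.4.
Codon 3 (Val): best is GTA at 38.3.
Codon 4 (Asp): best is GAT at 10.1.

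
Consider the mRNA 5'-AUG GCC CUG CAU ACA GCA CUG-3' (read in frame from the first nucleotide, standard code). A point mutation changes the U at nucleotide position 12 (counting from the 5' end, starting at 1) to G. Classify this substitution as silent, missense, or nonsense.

missense

Position 12 falls in codon 4: CAU → His.
After the substitution the codon is CAG → Gln.
His ≠ Gln, so this is a missense mutation.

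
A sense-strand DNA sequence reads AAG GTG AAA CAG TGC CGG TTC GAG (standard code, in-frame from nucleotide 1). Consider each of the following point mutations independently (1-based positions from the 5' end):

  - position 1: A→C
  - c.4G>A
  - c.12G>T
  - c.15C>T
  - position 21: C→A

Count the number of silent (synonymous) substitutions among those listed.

1

Codon 1: AAG (Lys) → CAG (Gln) — missense.
Codon 2: GTG (Val) → ATG (Met) — missense.
Codon 4: CAG (Gln) → CAT (His) — missense.
Codon 5: TGC (Cys) → TGT (Cys) — synonymous.
Codon 7: TTC (Phe) → TTA (Leu) — missense.
Synonymous: 1 of 5.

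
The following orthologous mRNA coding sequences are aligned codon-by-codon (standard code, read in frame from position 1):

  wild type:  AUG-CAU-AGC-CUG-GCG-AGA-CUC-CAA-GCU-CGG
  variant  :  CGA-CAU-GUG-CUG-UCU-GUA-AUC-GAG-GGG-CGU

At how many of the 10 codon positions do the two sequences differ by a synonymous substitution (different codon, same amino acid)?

Codon 1: AUG Met / CGA Arg — nonsynonymous.
Codon 2: CAU His / CAU His — identical.
Codon 3: AGC Ser / GUG Val — nonsynonymous.
Codon 4: CUG Leu / CUG Leu — identical.
Codon 5: GCG Ala / UCU Ser — nonsynonymous.
Codon 6: AGA Arg / GUA Val — nonsynonymous.
Codon 7: CUC Leu / AUC Ile — nonsynonymous.
Codon 8: CAA Gln / GAG Glu — nonsynonymous.
Codon 9: GCU Ala / GGG Gly — nonsynonymous.
Codon 10: CGG Arg / CGU Arg — synonymous.
Synonymous differences: 1.

1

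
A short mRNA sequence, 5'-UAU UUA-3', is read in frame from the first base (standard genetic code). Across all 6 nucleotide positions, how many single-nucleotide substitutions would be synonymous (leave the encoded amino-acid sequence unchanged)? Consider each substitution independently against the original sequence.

3

Codon 1 (UAU, Tyr): 1 synonymous substitution.
Codon 2 (UUA, Leu): 2 synonymous substitutions.
Total: 1 + 2 = 3.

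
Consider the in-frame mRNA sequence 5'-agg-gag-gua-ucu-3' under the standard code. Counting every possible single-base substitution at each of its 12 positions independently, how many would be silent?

9

Codon 1 (AGG, Arg): 2 synonymous substitutions.
Codon 2 (GAG, Glu): 1 synonymous substitution.
Codon 3 (GUA, Val): 3 synonymous substitutions.
Codon 4 (UCU, Ser): 3 synonymous substitutions.
Total: 2 + 1 + 3 + 3 = 9.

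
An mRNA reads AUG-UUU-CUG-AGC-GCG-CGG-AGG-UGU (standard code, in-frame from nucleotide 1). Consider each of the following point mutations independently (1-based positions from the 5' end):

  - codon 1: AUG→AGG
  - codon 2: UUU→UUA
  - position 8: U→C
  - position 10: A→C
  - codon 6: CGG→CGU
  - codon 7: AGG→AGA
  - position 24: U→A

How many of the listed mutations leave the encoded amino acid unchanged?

Codon 1: AUG (Met) → AGG (Arg) — missense.
Codon 2: UUU (Phe) → UUA (Leu) — missense.
Codon 3: CUG (Leu) → CCG (Pro) — missense.
Codon 4: AGC (Ser) → CGC (Arg) — missense.
Codon 6: CGG (Arg) → CGU (Arg) — synonymous.
Codon 7: AGG (Arg) → AGA (Arg) — synonymous.
Codon 8: UGU (Cys) → UGA (Stop) — nonsense.
Synonymous: 2 of 7.

2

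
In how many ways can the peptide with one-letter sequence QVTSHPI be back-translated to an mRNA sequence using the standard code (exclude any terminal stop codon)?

Gln: 2 codons.
Val: 4 codons.
Thr: 4 codons.
Ser: 6 codons.
His: 2 codons.
Pro: 4 codons.
Ile: 3 codons.
2 × 4 × 4 × 6 × 2 × 4 × 3 = 4608.

4608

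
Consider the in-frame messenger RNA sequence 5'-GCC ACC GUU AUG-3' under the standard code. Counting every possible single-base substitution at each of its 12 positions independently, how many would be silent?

Codon 1 (GCC, Ala): 3 synonymous substitutions.
Codon 2 (ACC, Thr): 3 synonymous substitutions.
Codon 3 (GUU, Val): 3 synonymous substitutions.
Codon 4 (AUG, Met): 0 synonymous substitutions.
Total: 3 + 3 + 3 + 0 = 9.

9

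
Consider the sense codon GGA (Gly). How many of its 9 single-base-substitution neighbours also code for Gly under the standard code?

3

Position 1: none → 0 synonymous.
Position 2: none → 0 synonymous.
Position 3: GGU, GGC, GGG → 3 synonymous.
Total: 0 + 0 + 3 = 3.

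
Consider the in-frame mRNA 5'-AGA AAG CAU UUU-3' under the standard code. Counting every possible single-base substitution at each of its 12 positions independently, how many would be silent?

Codon 1 (AGA, Arg): 2 synonymous substitutions.
Codon 2 (AAG, Lys): 1 synonymous substitution.
Codon 3 (CAU, His): 1 synonymous substitution.
Codon 4 (UUU, Phe): 1 synonymous substitution.
Total: 2 + 1 + 1 + 1 = 5.

5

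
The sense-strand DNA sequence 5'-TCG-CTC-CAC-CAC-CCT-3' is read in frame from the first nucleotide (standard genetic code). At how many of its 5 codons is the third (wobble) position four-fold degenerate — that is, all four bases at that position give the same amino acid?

3

Codon 1 TCG (Ser): third position 4-fold.
Codon 2 CTC (Leu): third position 4-fold.
Codon 3 CAC (His): third position 2-fold.
Codon 4 CAC (His): third position 2-fold.
Codon 5 CCT (Pro): third position 4-fold.
Four-fold degenerate third positions: 3.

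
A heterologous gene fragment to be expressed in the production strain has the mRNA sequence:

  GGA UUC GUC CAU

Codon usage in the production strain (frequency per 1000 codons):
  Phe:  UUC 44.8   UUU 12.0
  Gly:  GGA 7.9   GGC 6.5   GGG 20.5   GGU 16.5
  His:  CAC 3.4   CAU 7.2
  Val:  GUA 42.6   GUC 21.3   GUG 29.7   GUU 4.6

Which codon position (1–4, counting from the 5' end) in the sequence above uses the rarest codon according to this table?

4

Codon 1 GGA (Gly): 7.9 per 1000.
Codon 2 UUC (Phe): 44.8 per 1000.
Codon 3 GUC (Val): 21.3 per 1000.
Codon 4 CAU (His): 7.2 per 1000.
Lowest frequency is 7.2 at codon 4.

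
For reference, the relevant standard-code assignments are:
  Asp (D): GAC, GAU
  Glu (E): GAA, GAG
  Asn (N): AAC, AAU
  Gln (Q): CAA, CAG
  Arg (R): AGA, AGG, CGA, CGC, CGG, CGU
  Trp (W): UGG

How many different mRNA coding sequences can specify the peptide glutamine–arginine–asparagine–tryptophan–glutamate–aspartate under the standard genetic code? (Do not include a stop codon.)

96

Gln: 2 codons.
Arg: 6 codons.
Asn: 2 codons.
Trp: 1 codon.
Glu: 2 codons.
Asp: 2 codons.
2 × 6 × 2 × 1 × 2 × 2 = 96.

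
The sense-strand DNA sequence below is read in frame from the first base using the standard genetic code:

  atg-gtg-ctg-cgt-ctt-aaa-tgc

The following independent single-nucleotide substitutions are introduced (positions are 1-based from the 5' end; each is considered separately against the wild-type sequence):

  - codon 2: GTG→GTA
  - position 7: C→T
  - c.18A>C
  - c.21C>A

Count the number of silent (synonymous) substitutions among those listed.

Codon 2: GTG (Val) → GTA (Val) — synonymous.
Codon 3: CTG (Leu) → TTG (Leu) — synonymous.
Codon 6: AAA (Lys) → AAC (Asn) — missense.
Codon 7: TGC (Cys) → TGA (Stop) — nonsense.
Synonymous: 2 of 4.

2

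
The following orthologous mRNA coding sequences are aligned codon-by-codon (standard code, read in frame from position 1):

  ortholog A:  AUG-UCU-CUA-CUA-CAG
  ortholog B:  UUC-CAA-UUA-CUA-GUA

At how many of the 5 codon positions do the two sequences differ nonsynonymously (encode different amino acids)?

3

Codon 1: AUG Met / UUC Phe — nonsynonymous.
Codon 2: UCU Ser / CAA Gln — nonsynonymous.
Codon 3: CUA Leu / UUA Leu — synonymous.
Codon 4: CUA Leu / CUA Leu — identical.
Codon 5: CAG Gln / GUA Val — nonsynonymous.
Nonsynonymous differences: 3.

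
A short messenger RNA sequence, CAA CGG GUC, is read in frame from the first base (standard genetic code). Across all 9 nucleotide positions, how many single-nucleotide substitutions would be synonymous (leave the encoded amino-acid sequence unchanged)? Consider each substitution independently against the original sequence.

8

Codon 1 (CAA, Gln): 1 synonymous substitution.
Codon 2 (CGG, Arg): 4 synonymous substitutions.
Codon 3 (GUC, Val): 3 synonymous substitutions.
Total: 1 + 4 + 3 = 8.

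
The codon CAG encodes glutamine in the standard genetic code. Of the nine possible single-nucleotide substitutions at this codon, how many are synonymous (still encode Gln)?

1

Position 1: none → 0 synonymous.
Position 2: none → 0 synonymous.
Position 3: CAA → 1 synonymous.
Total: 0 + 0 + 1 = 1.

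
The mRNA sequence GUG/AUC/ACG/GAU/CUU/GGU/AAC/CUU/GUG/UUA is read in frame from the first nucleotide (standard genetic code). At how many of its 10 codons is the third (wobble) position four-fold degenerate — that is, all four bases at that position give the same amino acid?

6

Codon 1 GUG (Val): third position 4-fold.
Codon 2 AUC (Ile): third position 3-fold.
Codon 3 ACG (Thr): third position 4-fold.
Codon 4 GAU (Asp): third position 2-fold.
Codon 5 CUU (Leu): third position 4-fold.
Codon 6 GGU (Gly): third position 4-fold.
Codon 7 AAC (Asn): third position 2-fold.
Codon 8 CUU (Leu): third position 4-fold.
Codon 9 GUG (Val): third position 4-fold.
Codon 10 UUA (Leu): third position 2-fold.
Four-fold degenerate third positions: 6.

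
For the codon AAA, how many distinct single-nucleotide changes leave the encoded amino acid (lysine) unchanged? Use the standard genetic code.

1

Position 1: none → 0 synonymous.
Position 2: none → 0 synonymous.
Position 3: AAG → 1 synonymous.
Total: 0 + 0 + 1 = 1.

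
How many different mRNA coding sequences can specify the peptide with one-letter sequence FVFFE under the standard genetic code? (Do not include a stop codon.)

Phe: 2 codons.
Val: 4 codons.
Phe: 2 codons.
Phe: 2 codons.
Glu: 2 codons.
2 × 4 × 2 × 2 × 2 = 64.

64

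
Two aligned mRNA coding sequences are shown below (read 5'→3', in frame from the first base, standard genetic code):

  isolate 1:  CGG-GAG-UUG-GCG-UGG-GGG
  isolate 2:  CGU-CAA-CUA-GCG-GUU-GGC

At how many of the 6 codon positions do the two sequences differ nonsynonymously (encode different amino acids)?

Codon 1: CGG Arg / CGU Arg — synonymous.
Codon 2: GAG Glu / CAA Gln — nonsynonymous.
Codon 3: UUG Leu / CUA Leu — synonymous.
Codon 4: GCG Ala / GCG Ala — identical.
Codon 5: UGG Trp / GUU Val — nonsynonymous.
Codon 6: GGG Gly / GGC Gly — synonymous.
Nonsynonymous differences: 2.

2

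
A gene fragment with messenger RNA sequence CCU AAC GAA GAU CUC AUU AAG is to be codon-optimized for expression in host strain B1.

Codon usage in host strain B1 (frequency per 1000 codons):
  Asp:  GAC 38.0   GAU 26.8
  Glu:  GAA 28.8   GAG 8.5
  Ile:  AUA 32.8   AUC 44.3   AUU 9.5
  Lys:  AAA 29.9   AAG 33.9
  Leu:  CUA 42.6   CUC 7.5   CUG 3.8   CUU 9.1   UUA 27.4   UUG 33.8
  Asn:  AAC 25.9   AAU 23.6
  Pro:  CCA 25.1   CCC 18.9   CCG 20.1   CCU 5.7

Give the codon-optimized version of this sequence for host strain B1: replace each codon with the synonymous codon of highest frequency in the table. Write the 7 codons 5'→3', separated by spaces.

Codon 1 (Pro): best is CCA at 25.1.
Codon 2 (Asn): best is AAC at 25.9.
Codon 3 (Glu): best is GAA at 28.8.
Codon 4 (Asp): best is GAC at 38.0.
Codon 5 (Leu): best is CUA at 42.6.
Codon 6 (Ile): best is AUC at 44.3.
Codon 7 (Lys): best is AAG at 33.9.

CCA AAC GAA GAC CUA AUC AAG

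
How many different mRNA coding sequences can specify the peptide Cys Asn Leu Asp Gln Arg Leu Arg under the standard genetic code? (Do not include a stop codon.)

Cys: 2 codons.
Asn: 2 codons.
Leu: 6 codons.
Asp: 2 codons.
Gln: 2 codons.
Arg: 6 codons.
Leu: 6 codons.
Arg: 6 codons.
2 × 2 × 6 × 2 × 2 × 6 × 6 × 6 = 20736.

20736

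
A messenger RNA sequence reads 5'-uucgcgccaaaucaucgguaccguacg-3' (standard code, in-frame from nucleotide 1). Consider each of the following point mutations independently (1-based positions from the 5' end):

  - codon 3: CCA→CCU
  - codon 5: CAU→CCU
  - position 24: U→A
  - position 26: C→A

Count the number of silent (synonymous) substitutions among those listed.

2

Codon 3: CCA (Pro) → CCU (Pro) — synonymous.
Codon 5: CAU (His) → CCU (Pro) — missense.
Codon 8: CGU (Arg) → CGA (Arg) — synonymous.
Codon 9: ACG (Thr) → AAG (Lys) — missense.
Synonymous: 2 of 4.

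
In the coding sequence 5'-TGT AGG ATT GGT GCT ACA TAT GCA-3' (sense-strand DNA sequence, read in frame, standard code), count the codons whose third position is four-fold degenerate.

Codon 1 TGT (Cys): third position 2-fold.
Codon 2 AGG (Arg): third position 2-fold.
Codon 3 ATT (Ile): third position 3-fold.
Codon 4 GGT (Gly): third position 4-fold.
Codon 5 GCT (Ala): third position 4-fold.
Codon 6 ACA (Thr): third position 4-fold.
Codon 7 TAT (Tyr): third position 2-fold.
Codon 8 GCA (Ala): third position 4-fold.
Four-fold degenerate third positions: 4.

4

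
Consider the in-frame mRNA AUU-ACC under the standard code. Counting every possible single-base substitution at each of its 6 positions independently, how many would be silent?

Codon 1 (AUU, Ile): 2 synonymous substitutions.
Codon 2 (ACC, Thr): 3 synonymous substitutions.
Total: 2 + 3 = 5.

5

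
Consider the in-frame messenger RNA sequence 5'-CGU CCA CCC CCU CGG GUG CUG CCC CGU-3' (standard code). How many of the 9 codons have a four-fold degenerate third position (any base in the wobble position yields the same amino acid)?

9

Codon 1 CGU (Arg): third position 4-fold.
Codon 2 CCA (Pro): third position 4-fold.
Codon 3 CCC (Pro): third position 4-fold.
Codon 4 CCU (Pro): third position 4-fold.
Codon 5 CGG (Arg): third position 4-fold.
Codon 6 GUG (Val): third position 4-fold.
Codon 7 CUG (Leu): third position 4-fold.
Codon 8 CCC (Pro): third position 4-fold.
Codon 9 CGU (Arg): third position 4-fold.
Four-fold degenerate third positions: 9.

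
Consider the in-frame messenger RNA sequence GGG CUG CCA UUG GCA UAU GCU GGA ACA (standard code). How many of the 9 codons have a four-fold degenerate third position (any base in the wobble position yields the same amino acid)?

Codon 1 GGG (Gly): third position 4-fold.
Codon 2 CUG (Leu): third position 4-fold.
Codon 3 CCA (Pro): third position 4-fold.
Codon 4 UUG (Leu): third position 2-fold.
Codon 5 GCA (Ala): third position 4-fold.
Codon 6 UAU (Tyr): third position 2-fold.
Codon 7 GCU (Ala): third position 4-fold.
Codon 8 GGA (Gly): third position 4-fold.
Codon 9 ACA (Thr): third position 4-fold.
Four-fold degenerate third positions: 7.

7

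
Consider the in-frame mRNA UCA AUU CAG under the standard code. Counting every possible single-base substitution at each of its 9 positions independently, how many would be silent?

Codon 1 (UCA, Ser): 3 synonymous substitutions.
Codon 2 (AUU, Ile): 2 synonymous substitutions.
Codon 3 (CAG, Gln): 1 synonymous substitution.
Total: 3 + 2 + 1 = 6.

6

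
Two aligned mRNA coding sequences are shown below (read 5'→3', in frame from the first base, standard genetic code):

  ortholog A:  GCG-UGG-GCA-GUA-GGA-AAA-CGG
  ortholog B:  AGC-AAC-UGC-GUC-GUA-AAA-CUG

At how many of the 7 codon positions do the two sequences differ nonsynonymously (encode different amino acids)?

Codon 1: GCG Ala / AGC Ser — nonsynonymous.
Codon 2: UGG Trp / AAC Asn — nonsynonymous.
Codon 3: GCA Ala / UGC Cys — nonsynonymous.
Codon 4: GUA Val / GUC Val — synonymous.
Codon 5: GGA Gly / GUA Val — nonsynonymous.
Codon 6: AAA Lys / AAA Lys — identical.
Codon 7: CGG Arg / CUG Leu — nonsynonymous.
Nonsynonymous differences: 5.

5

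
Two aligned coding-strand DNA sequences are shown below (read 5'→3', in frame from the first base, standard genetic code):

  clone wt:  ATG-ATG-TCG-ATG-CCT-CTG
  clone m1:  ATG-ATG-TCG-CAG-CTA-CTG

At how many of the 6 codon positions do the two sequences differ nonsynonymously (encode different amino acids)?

Codon 1: ATG Met / ATG Met — identical.
Codon 2: ATG Met / ATG Met — identical.
Codon 3: TCG Ser / TCG Ser — identical.
Codon 4: ATG Met / CAG Gln — nonsynonymous.
Codon 5: CCT Pro / CTA Leu — nonsynonymous.
Codon 6: CTG Leu / CTG Leu — identical.
Nonsynonymous differences: 2.

2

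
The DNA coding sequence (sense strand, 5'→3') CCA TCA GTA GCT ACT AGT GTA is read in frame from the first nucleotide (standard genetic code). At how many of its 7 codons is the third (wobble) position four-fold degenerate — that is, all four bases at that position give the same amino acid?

6

Codon 1 CCA (Pro): third position 4-fold.
Codon 2 TCA (Ser): third position 4-fold.
Codon 3 GTA (Val): third position 4-fold.
Codon 4 GCT (Ala): third position 4-fold.
Codon 5 ACT (Thr): third position 4-fold.
Codon 6 AGT (Ser): third position 2-fold.
Codon 7 GTA (Val): third position 4-fold.
Four-fold degenerate third positions: 6.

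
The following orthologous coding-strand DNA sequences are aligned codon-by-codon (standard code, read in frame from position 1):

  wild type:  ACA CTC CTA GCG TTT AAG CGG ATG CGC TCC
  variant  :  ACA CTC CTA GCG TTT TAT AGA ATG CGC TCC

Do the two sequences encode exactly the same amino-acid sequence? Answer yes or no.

no

Codon 1: ACA Thr / ACA Thr — identical.
Codon 2: CTC Leu / CTC Leu — identical.
Codon 3: CTA Leu / CTA Leu — identical.
Codon 4: GCG Ala / GCG Ala — identical.
Codon 5: TTT Phe / TTT Phe — identical.
Codon 6: AAG Lys / TAT Tyr — nonsynonymous.
Codon 7: CGG Arg / AGA Arg — synonymous.
Codon 8: ATG Met / ATG Met — identical.
Codon 9: CGC Arg / CGC Arg — identical.
Codon 10: TCC Ser / TCC Ser — identical.
Nonsynonymous differences: 1 → different protein.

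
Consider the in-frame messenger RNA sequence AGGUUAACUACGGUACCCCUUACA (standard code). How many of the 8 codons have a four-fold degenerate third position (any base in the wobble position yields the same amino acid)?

6

Codon 1 AGG (Arg): third position 2-fold.
Codon 2 UUA (Leu): third position 2-fold.
Codon 3 ACU (Thr): third position 4-fold.
Codon 4 ACG (Thr): third position 4-fold.
Codon 5 GUA (Val): third position 4-fold.
Codon 6 CCC (Pro): third position 4-fold.
Codon 7 CUU (Leu): third position 4-fold.
Codon 8 ACA (Thr): third position 4-fold.
Four-fold degenerate third positions: 6.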